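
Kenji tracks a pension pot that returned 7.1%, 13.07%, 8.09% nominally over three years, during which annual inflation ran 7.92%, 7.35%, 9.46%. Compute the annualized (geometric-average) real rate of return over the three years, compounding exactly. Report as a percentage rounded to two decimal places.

1.06%

Compound the nominal returns: 1.0710 × 1.1307 × 1.0809 = 1.30894796.
Compound inflation: 1.0792 × 1.0735 × 1.0946 = 1.26811731.
Deflate: 1.30894796 / 1.26811731 = 1.03219785.
Annualized real rate = 1.03219785^(1/3) − 1 = 1.0619% → 1.06%.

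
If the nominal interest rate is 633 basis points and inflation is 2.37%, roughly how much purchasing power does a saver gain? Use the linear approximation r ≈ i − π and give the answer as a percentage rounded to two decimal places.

3.96%

r ≈ i − π = 6.33% − 2.37% = 3.96%.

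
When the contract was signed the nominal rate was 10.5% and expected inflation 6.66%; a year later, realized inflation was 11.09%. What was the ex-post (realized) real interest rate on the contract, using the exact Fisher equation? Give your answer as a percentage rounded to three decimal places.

-0.531%

Ex-post: (1 + 0.1050)/(1 + 0.1109) − 1 = -0.5311%
So the realized real rate is -0.531%.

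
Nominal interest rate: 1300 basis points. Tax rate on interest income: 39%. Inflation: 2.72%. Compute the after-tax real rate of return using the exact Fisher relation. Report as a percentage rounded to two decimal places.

5.07%

After-tax nominal return = 13% × (1 − 0.39) = 7.9300%.
1 + r = 1.07930 / 1.02720 = 1.050720
After-tax real rate = 1.050720 − 1 → 5.07%.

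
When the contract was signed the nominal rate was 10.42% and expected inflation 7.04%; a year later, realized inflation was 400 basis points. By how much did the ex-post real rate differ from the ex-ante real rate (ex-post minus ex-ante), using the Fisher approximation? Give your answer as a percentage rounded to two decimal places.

Ex-ante: 10.42% − 7.04% = 3.380%
Ex-post: 10.42% − 4% = 6.420%
Difference (ex-post − ex-ante) = 3.0400% → 3.04%.

3.04%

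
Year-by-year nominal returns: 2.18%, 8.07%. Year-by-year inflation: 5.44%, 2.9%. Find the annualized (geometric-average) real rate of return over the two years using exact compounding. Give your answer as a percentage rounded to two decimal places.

0.88%

Nominal growth factor = 1.0218 × 1.0807 = 1.10425926
Price-level growth factor = 1.0544 × 1.0290 = 1.08497760
Real growth factor = 1.10425926 / 1.08497760 = 1.01777148
Annualized real rate = 1.01777148^(1/2) − 1 = 0.8847% → 0.88%.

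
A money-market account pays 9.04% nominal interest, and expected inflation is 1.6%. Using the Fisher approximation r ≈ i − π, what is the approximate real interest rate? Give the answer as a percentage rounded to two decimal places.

7.44%

r ≈ i − π = 9.04% − 1.6% = 7.44%.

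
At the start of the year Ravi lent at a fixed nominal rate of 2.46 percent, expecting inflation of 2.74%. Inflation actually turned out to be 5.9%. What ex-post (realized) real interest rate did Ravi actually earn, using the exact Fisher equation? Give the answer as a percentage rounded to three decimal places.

-3.248%

Ex-post: (1 + 0.0246)/(1 + 0.0590) − 1 = -3.2483%
So the realized real rate is -3.248%.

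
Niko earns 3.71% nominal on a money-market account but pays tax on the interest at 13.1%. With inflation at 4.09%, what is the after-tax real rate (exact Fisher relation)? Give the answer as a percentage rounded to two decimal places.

After-tax nominal return = 3.71% × (1 − 0.131) = 3.22399%.
1 + r = 1.0322399 / 1.04090 = 0.991680
After-tax real rate = 0.991680 − 1 → -0.83%.

-0.83%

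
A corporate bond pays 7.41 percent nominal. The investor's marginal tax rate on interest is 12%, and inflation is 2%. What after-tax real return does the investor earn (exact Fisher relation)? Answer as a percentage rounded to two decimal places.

After-tax nominal return = 7.41% × (1 − 0.12) = 6.5208%.
1 + r = 1.065208 / 1.02000 = 1.044322
After-tax real rate = 1.044322 − 1 → 4.43%.

4.43%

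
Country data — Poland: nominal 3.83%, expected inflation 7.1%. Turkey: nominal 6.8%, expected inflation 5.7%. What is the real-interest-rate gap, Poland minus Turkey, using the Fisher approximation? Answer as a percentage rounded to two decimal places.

-4.37%

Poland: 3.83% − 7.1% = -3.270%
Turkey: 6.8% − 5.7% = 1.100%
Differential = -4.370% → -4.37%.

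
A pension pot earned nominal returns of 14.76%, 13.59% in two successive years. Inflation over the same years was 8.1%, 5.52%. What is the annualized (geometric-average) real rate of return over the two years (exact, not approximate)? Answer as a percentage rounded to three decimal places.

Nominal growth factor = 1.1476 × 1.1359 = 1.30355884
Price-level growth factor = 1.0810 × 1.0552 = 1.14067120
Real growth factor = 1.30355884 / 1.14067120 = 1.14279982
Annualized real rate = 1.14279982^(1/2) − 1 = 6.9018% → 6.902%.

6.902%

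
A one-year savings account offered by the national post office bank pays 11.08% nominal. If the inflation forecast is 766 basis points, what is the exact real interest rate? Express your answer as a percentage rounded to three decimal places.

3.177%

By the Fisher relation, 1 + r = (1 + i)/(1 + π).
1 + r = 1.11080 / 1.07660 = 1.031767
r = 1.031767 − 1 = 3.1767%, i.e. 3.177%.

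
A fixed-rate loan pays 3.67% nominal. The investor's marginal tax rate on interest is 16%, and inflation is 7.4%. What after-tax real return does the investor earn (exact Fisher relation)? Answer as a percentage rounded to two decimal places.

-4.02%

After-tax nominal return = 3.67% × (1 − 0.16) = 3.0828%.
1 + r = 1.030828 / 1.07400 = 0.959803
After-tax real rate = 0.959803 − 1 → -4.02%.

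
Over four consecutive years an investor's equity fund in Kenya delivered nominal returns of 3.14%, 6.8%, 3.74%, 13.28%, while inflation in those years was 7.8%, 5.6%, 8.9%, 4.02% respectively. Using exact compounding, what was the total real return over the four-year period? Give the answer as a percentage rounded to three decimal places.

Nominal growth factor = 1.0314 × 1.0680 × 1.0374 × 1.1328 = 1.294488
Price-level growth factor = 1.0780 × 1.0560 × 1.0890 × 1.0402 = 1.289518
Real growth factor = 1.294488 / 1.289518 = 1.003854
Total real return = 1.003854 − 1 → 0.385%.

0.385%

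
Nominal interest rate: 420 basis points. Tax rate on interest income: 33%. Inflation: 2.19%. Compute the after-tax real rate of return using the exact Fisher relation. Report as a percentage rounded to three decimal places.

After-tax nominal return = 4.2% × (1 − 0.33) = 2.8140%.
1 + r = 1.02814 / 1.02190 = 1.006106
After-tax real rate = 1.006106 − 1 → 0.611%.

0.611%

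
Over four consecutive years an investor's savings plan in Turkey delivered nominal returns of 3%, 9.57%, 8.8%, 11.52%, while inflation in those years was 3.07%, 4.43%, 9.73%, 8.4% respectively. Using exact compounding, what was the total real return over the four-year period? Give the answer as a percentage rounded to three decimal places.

6.954%

Nominal growth factor = 1.0300 × 1.0957 × 1.0880 × 1.1152 = 1.369338
Price-level growth factor = 1.0307 × 1.0443 × 1.0973 × 1.0840 = 1.280301
Real growth factor = 1.369338 / 1.280301 = 1.069543
Total real return = 1.069543 − 1 → 6.954%.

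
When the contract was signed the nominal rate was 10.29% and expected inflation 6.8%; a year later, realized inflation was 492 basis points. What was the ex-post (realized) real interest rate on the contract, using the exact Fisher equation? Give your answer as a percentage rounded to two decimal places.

5.12%

Ex-post: (1 + 0.1029)/(1 + 0.0492) − 1 = 5.1182%
So the realized real rate is 5.12%.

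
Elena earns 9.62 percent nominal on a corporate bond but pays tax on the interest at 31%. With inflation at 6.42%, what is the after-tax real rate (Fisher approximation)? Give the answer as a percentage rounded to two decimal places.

After-tax nominal return = 9.62% × (1 − 0.31) = 6.6378%.
r ≈ 6.6378% − 6.42% → 0.22%.

0.22%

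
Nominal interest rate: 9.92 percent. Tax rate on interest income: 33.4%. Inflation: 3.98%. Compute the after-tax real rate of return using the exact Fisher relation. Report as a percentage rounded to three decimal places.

2.526%

After-tax nominal return = 9.92% × (1 − 0.334) = 6.60672%.
1 + r = 1.0660672 / 1.03980 = 1.025262
After-tax real rate = 1.025262 − 1 → 2.526%.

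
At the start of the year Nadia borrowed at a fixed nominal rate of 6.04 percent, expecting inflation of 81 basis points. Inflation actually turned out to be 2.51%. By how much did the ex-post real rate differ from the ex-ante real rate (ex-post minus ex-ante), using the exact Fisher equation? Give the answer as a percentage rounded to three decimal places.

Ex-ante: (1 + 0.0604)/(1 + 0.0081) − 1 = 5.1880%
Ex-post: (1 + 0.0604)/(1 + 0.0251) − 1 = 3.4436%
Difference (ex-post − ex-ante) = -1.7444% → -1.744%.

-1.744%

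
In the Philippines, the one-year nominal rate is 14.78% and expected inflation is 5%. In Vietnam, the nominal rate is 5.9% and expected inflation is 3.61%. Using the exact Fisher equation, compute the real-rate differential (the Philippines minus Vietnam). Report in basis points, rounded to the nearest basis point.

710 basis points

The Philippines: (1 + 0.1478)/(1 + 0.0500) − 1 = 9.3143%
Vietnam: (1 + 0.0590)/(1 + 0.0361) − 1 = 2.2102%
Differential = 9.3143% − 2.2102% = 7.1041% → 710 basis points.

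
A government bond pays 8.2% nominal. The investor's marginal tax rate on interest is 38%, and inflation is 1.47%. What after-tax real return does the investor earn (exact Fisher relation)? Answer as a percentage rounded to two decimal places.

After-tax nominal return = 8.2% × (1 − 0.38) = 5.0840%.
1 + r = 1.05084 / 1.01470 = 1.035616
After-tax real rate = 1.035616 − 1 → 3.56%.

3.56%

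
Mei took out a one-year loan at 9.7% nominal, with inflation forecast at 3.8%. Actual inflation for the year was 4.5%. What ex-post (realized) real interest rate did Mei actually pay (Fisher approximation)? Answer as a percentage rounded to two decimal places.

5.20%

Ex-post: 9.7% − 4.5% = 5.200%
So the realized real rate is 5.20%.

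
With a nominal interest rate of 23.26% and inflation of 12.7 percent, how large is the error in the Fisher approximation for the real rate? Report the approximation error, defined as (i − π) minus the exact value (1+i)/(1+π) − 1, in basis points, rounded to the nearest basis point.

Approximate: r ≈ 23.260% − 12.700% = 10.5600%
Exact: (1 + 0.2326)/(1 + 0.1270) − 1 = 9.3700%
Error = 10.5600% − 9.3700% = 1.1900% → 119 basis points.

119 basis points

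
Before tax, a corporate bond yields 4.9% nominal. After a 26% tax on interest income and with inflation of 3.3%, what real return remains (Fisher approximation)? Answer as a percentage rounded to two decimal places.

After-tax nominal return = 4.9% × (1 − 0.26) = 3.6260%.
r ≈ 3.6260% − 3.3% → 0.33%.

0.33%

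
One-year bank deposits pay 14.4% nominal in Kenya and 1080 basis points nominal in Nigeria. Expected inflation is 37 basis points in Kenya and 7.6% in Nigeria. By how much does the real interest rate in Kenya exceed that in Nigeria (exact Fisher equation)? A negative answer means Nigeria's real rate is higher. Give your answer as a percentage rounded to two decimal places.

11.00%

Kenya: (1 + 0.1440)/(1 + 0.0037) − 1 = 13.9783%
Nigeria: (1 + 0.1080)/(1 + 0.0760) − 1 = 2.9740%
Differential = 13.9783% − 2.9740% = 11.0043% → 11.00%.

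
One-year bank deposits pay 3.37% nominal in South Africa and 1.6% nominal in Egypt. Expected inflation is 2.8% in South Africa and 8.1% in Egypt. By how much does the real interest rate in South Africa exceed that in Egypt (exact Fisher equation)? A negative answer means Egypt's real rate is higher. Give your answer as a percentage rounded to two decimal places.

6.57%

South Africa: (1 + 0.0337)/(1 + 0.0280) − 1 = 0.5545%
Egypt: (1 + 0.0160)/(1 + 0.0810) − 1 = -6.0130%
Differential = 0.5545% − (-6.0130%) = 6.5674% → 6.57%.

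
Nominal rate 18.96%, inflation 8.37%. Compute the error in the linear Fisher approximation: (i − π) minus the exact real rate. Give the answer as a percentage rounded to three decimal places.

Approximate: r ≈ 18.960% − 8.370% = 10.5900%
Exact: (1 + 0.1896)/(1 + 0.0837) − 1 = 9.7721%
Error = 10.5900% − 9.7721% = 0.8179% → 0.818%.

0.818%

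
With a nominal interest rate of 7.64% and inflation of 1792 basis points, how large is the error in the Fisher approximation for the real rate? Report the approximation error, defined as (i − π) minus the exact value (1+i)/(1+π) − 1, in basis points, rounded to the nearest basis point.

-156 basis points

Approximate: r ≈ 7.640% − 17.920% = -10.2800%
Exact: (1 + 0.0764)/(1 + 0.1792) − 1 = -8.7178%
Error = -10.2800% − (-8.7178%) = -1.5622% → -156 basis points.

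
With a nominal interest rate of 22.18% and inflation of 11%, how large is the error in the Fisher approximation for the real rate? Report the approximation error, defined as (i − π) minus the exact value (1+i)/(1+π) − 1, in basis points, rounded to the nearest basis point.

111 basis points

Approximate: r ≈ 22.180% − 11.000% = 11.1800%
Exact: (1 + 0.2218)/(1 + 0.1100) − 1 = 10.0721%
Error = 11.1800% − 10.0721% = 1.1079% → 111 basis points.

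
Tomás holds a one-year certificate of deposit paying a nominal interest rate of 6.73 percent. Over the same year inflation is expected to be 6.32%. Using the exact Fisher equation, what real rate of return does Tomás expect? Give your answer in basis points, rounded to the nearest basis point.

39 basis points

By the Fisher equation, 1 + r = (1 + i)/(1 + π).
1 + r = 1.06730 / 1.06320 = 1.003856
r = 1.003856 − 1 = 0.3856%, i.e. 39 basis points.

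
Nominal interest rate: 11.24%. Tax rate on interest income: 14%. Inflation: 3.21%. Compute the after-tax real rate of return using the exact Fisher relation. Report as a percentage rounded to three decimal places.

After-tax nominal return = 11.24% × (1 − 0.14) = 9.6664%.
1 + r = 1.096664 / 1.03210 = 1.062556
After-tax real rate = 1.062556 − 1 → 6.256%.

6.256%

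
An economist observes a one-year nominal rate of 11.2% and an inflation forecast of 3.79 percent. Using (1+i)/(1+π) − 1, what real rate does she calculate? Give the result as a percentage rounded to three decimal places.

7.139%

By the Fisher relation, 1 + r = (1 + i)/(1 + π).
1 + r = 1.11200 / 1.03790 = 1.071394
r = 1.071394 − 1 = 7.1394%, i.e. 7.139%.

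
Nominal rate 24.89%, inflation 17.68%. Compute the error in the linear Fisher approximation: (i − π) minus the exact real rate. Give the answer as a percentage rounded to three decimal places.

1.083%

Approximate: r ≈ 24.890% − 17.680% = 7.2100%
Exact: (1 + 0.2489)/(1 + 0.1768) − 1 = 6.1268%
Error = 7.2100% − 6.1268% = 1.0832% → 1.083%.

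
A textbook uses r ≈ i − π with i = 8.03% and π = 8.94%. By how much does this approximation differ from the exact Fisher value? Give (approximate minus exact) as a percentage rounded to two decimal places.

Approximate: r ≈ 8.030% − 8.940% = -0.9100%
Exact: (1 + 0.0803)/(1 + 0.0894) − 1 = -0.8353%
Error = -0.9100% − (-0.8353%) = -0.0747% → -0.07%.

-0.07%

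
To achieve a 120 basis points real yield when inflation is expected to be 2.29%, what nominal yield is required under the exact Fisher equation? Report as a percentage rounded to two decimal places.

(1 + i) = (1 + r)(1 + π) = 1.01200 × 1.02290 = 1.0351748
i = 1.0351748 − 1, so the required nominal rate is 3.52%.

3.52%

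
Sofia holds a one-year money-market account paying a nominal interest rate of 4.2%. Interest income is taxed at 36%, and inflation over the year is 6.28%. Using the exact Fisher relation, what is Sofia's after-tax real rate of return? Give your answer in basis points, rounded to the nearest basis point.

After-tax nominal return = 4.2% × (1 − 0.36) = 2.6880%.
1 + r = 1.02688 / 1.06280 = 0.966202
After-tax real rate = 0.966202 − 1 → -338 basis points.

-338 basis points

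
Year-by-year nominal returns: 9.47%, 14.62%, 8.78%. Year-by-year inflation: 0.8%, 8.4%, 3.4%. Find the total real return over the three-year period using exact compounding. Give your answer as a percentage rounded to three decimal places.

20.808%

Nominal growth factor = 1.0947 × 1.1462 × 1.0878 = 1.364912
Price-level growth factor = 1.0080 × 1.0840 × 1.0340 = 1.129823
Real growth factor = 1.364912 / 1.129823 = 1.208076
Total real return = 1.208076 − 1 → 20.808%.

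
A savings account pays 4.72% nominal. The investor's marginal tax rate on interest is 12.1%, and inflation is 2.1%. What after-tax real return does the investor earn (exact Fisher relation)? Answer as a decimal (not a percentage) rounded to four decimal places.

0.0201

After-tax nominal return = 4.72% × (1 − 0.121) = 4.14888%.
1 + r = 1.0414888 / 1.02100 = 1.020067
After-tax real rate = 1.020067 − 1 → 0.0201.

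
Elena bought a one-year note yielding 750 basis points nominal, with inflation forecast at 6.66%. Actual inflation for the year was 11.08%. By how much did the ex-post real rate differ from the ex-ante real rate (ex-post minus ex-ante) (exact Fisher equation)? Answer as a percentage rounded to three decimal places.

-4.010%

Ex-ante: (1 + 0.0750)/(1 + 0.0666) − 1 = 0.78755%
Ex-post: (1 + 0.0750)/(1 + 0.1108) − 1 = -3.22290%
Difference (ex-post − ex-ante) = -4.01045% → -4.010%.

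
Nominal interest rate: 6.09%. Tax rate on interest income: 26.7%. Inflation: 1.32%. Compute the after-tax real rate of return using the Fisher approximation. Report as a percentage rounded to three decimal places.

3.144%

After-tax nominal return = 6.09% × (1 − 0.267) = 4.46397%.
r ≈ 4.46397% − 1.32% → 3.144%.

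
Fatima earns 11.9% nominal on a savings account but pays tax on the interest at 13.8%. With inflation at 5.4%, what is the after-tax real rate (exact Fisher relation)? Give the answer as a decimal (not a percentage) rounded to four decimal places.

After-tax nominal return = 11.9% × (1 − 0.138) = 10.2578%.
1 + r = 1.102578 / 1.05400 = 1.046089
After-tax real rate = 1.046089 − 1 → 0.0461.

0.0461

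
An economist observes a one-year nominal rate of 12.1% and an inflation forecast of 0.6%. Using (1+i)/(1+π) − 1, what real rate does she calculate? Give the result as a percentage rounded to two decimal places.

11.43%

By the Fisher identity, 1 + r = (1 + i)/(1 + π).
1 + r = 1.12100 / 1.00600 = 1.114314
r = 1.114314 − 1 = 11.4314%, i.e. 11.43%.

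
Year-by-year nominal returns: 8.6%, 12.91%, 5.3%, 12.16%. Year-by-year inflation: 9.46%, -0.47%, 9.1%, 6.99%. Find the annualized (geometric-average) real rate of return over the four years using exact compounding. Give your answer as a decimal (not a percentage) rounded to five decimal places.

Nominal growth factor = 1.0860 × 1.1291 × 1.0530 × 1.1216 = 1.44820020
Price-level growth factor = 1.0946 × 0.9953 × 1.0910 × 1.0699 = 1.27167867
Real growth factor = 1.44820020 / 1.27167867 = 1.13880986
Annualized real rate = 1.13880986^(1/4) − 1 = 3.3030% → 0.03303.

0.03303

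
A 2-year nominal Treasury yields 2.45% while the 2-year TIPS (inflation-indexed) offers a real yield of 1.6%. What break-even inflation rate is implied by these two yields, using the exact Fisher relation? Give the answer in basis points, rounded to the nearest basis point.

(1 + π) = (1 + i)/(1 + r) = 1.02450 / 1.01600 = 1.008366
Break-even inflation = 1.008366 − 1 → 84 basis points.

84 basis points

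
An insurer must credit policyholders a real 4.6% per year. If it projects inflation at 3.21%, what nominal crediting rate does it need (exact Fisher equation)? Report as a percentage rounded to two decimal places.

7.96%

(1 + i) = (1 + r)(1 + π) = 1.04600 × 1.03210 = 1.0795766
i = 1.0795766 − 1, so the required nominal rate is 7.96%.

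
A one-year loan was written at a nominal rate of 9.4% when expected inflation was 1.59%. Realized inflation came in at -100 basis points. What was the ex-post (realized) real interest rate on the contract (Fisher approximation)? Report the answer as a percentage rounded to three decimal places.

10.400%

Ex-post: 9.4% − (-1%) = 10.400%
So the realized real rate is 10.400%.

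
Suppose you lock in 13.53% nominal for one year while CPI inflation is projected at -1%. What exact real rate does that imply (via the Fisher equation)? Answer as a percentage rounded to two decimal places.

14.68%

1 + r = 1.13530 / 0.99000 = 1.146768
r = 1.146768 − 1 = 14.6768%, i.e. 14.68%.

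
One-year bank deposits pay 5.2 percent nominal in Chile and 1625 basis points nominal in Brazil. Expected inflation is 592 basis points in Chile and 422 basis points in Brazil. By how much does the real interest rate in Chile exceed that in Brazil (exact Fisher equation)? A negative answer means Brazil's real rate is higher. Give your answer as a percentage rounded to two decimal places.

-12.22%

Chile: (1 + 0.0520)/(1 + 0.0592) − 1 = -0.6798%
Brazil: (1 + 0.1625)/(1 + 0.0422) − 1 = 11.5429%
Differential = -0.6798% − 11.5429% = -12.2226% → -12.22%.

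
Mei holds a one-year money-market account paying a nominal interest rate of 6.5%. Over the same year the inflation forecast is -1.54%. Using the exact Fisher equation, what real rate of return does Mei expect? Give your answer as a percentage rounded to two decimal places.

1 + r = 1.06500 / 0.98460 = 1.081658
r = 1.081658 − 1 = 8.1658%, i.e. 8.17%.

8.17%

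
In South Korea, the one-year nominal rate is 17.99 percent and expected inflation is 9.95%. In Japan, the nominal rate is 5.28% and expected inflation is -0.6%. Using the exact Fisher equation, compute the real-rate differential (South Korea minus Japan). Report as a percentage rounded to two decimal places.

South Korea: (1 + 0.1799)/(1 + 0.0995) − 1 = 7.3124%
Japan: (1 + 0.0528)/(1 − 0.0060) − 1 = 5.9155%
Differential = 7.3124% − 5.9155% = 1.3969% → 1.40%.

1.40%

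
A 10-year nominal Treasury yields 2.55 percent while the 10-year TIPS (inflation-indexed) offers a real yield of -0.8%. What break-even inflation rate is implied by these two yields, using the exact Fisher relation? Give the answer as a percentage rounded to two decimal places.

(1 + π) = (1 + i)/(1 + r) = 1.02550 / 0.99200 = 1.033770
Break-even inflation = 1.033770 − 1 → 3.38%.

3.38%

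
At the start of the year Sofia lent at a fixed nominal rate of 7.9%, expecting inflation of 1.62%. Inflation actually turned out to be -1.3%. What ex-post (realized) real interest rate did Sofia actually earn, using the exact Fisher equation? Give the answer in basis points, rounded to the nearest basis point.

Ex-post: (1 + 0.0790)/(1 − 0.0130) − 1 = 9.3212%
So the realized real rate is 932 basis points.

932 basis points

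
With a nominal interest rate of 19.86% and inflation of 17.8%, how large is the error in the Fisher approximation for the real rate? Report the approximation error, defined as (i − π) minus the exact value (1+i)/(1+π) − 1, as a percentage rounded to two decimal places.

0.31%

Approximate: r ≈ 19.860% − 17.800% = 2.0600%
Exact: (1 + 0.1986)/(1 + 0.1780) − 1 = 1.7487%
Error = 2.0600% − 1.7487% = 0.3113% → 0.31%.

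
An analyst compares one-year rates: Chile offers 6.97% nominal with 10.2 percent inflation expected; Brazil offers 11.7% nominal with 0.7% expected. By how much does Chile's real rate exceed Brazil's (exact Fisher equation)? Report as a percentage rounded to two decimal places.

Chile: (1 + 0.0697)/(1 + 0.1020) − 1 = -2.9310%
Brazil: (1 + 0.1170)/(1 + 0.0070) − 1 = 10.9235%
Differential = -2.9310% − 10.9235% = -13.8546% → -13.85%.

-13.85%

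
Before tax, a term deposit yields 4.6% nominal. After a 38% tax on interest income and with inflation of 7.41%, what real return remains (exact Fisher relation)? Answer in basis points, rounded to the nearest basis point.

After-tax nominal return = 4.6% × (1 − 0.38) = 2.8520%.
1 + r = 1.02852 / 1.07410 = 0.957564
After-tax real rate = 0.957564 − 1 → -424 basis points.

-424 basis points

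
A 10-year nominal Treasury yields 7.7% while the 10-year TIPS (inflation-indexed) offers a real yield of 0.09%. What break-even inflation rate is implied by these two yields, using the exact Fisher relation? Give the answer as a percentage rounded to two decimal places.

7.60%

(1 + π) = (1 + i)/(1 + r) = 1.07700 / 1.00090 = 1.076032
Break-even inflation = 1.076032 − 1 → 7.60%.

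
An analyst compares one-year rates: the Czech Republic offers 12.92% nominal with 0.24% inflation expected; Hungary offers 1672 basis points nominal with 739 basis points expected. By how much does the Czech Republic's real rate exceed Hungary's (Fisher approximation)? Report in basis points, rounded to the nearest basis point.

The Czech Republic: 12.92% − 0.24% = 12.680%
Hungary: 16.72% − 7.39% = 9.330%
Differential = 3.350% → 335 basis points.

335 basis points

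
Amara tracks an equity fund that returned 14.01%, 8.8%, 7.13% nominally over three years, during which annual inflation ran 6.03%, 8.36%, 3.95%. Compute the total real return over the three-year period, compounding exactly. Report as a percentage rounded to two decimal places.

Nominal growth factor = 1.1401 × 1.0880 × 1.0713 = 1.328871
Price-level growth factor = 1.0603 × 1.0836 × 1.0395 = 1.194324
Real growth factor = 1.328871 / 1.194324 = 1.112655
Total real return = 1.112655 − 1 → 11.27%.

11.27%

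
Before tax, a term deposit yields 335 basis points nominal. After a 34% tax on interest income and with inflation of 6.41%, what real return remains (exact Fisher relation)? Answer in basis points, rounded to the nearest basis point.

After-tax nominal return = 3.35% × (1 − 0.34) = 2.2110%.
1 + r = 1.02211 / 1.06410 = 0.960539
After-tax real rate = 0.960539 − 1 → -395 basis points.

-395 basis points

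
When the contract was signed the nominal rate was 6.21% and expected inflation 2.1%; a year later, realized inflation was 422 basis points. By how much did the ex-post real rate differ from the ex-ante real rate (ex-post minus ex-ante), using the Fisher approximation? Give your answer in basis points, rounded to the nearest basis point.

-212 basis points

Ex-ante: 6.21% − 2.1% = 4.110%
Ex-post: 6.21% − 4.22% = 1.990%
Difference (ex-post − ex-ante) = -2.1200% → -212 basis points.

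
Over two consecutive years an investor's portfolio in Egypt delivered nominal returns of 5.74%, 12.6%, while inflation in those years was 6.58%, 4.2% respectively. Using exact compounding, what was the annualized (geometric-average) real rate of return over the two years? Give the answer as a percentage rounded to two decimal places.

Nominal growth factor = 1.0574 × 1.1260 = 1.19063240
Price-level growth factor = 1.0658 × 1.0420 = 1.11056360
Real growth factor = 1.19063240 / 1.11056360 = 1.07209745
Annualized real rate = 1.07209745^(1/2) − 1 = 3.5421% → 3.54%.

3.54%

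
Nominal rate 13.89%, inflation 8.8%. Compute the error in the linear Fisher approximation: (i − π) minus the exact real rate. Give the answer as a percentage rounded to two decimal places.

0.41%

Approximate: r ≈ 13.890% − 8.800% = 5.0900%
Exact: (1 + 0.1389)/(1 + 0.0880) − 1 = 4.6783%
Error = 5.0900% − 4.6783% = 0.4117% → 0.41%.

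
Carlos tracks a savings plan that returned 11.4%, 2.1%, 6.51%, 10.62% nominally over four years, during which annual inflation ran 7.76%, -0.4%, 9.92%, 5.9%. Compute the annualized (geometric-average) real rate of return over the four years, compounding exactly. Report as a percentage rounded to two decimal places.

Compound the nominal returns: 1.1140 × 1.0210 × 1.0651 × 1.1062 = 1.34009310.
Compound inflation: 1.0776 × 0.9960 × 1.0992 × 1.0590 = 1.24936576.
Deflate: 1.34009310 / 1.24936576 = 1.07261872.
Annualized real rate = 1.07261872^(1/4) − 1 = 1.7680% → 1.77%.

1.77%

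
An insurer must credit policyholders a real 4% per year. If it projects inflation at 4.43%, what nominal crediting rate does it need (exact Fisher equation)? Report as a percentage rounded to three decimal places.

(1 + i) = (1 + r)(1 + π) = 1.04000 × 1.04430 = 1.086072
i = 1.086072 − 1, so the required nominal rate is 8.607%.

8.607%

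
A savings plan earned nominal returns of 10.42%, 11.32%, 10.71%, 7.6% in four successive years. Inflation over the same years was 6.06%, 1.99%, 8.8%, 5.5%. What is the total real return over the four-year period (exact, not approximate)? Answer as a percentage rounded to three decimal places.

Nominal growth factor = 1.1042 × 1.1132 × 1.1071 × 1.0760 = 1.464266
Price-level growth factor = 1.0606 × 1.0199 × 1.0880 × 1.0550 = 1.241625
Real growth factor = 1.464266 / 1.241625 = 1.179314
Total real return = 1.179314 − 1 → 17.931%.

17.931%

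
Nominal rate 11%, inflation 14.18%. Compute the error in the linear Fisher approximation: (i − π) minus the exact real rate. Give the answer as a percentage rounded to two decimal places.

-0.39%

Approximate: r ≈ 11.000% − 14.180% = -3.1800%
Exact: (1 + 0.1100)/(1 + 0.1418) − 1 = -2.7851%
Error = -3.1800% − (-2.7851%) = -0.3949% → -0.39%.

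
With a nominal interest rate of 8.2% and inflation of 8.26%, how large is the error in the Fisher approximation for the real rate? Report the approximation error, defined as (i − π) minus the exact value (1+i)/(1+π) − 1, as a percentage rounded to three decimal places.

-0.005%

Approximate: r ≈ 8.200% − 8.260% = -0.0600%
Exact: (1 + 0.0820)/(1 + 0.0826) − 1 = -0.0554%
Error = -0.0600% − (-0.0554%) = -0.0046% → -0.005%.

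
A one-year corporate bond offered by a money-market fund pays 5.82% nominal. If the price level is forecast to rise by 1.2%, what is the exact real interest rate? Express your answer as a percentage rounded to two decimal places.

4.57%

1 + r = 1.05820 / 1.01200 = 1.045652
r = 1.045652 − 1 = 4.5652%, i.e. 4.57%.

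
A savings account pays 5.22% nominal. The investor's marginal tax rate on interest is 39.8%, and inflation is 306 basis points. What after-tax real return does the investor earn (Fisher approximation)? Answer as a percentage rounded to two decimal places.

0.08%

After-tax nominal return = 5.22% × (1 − 0.398) = 3.14244%.
r ≈ 3.14244% − 3.06% → 0.08%.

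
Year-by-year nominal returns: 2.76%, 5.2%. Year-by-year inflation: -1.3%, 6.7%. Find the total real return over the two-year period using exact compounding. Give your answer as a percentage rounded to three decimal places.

2.650%

Compound the nominal returns: 1.0276 × 1.0520 = 1.081035.
Compound inflation: 0.9870 × 1.0670 = 1.053129.
Deflate: 1.081035 / 1.053129 = 1.026498.
Total real return = 1.026498 − 1 → 2.650%.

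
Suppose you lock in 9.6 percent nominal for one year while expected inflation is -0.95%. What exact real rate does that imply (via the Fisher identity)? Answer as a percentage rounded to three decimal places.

10.651%

1 + r = 1.09600 / 0.99050 = 1.106512
r = 1.106512 − 1 = 10.6512%, i.e. 10.651%.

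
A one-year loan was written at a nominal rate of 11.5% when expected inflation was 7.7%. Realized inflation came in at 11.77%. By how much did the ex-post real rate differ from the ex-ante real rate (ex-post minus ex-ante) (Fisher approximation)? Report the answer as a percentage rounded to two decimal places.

-4.07%

Ex-ante: 11.5% − 7.7% = 3.800%
Ex-post: 11.5% − 11.77% = -0.270%
Difference (ex-post − ex-ante) = -4.0700% → -4.07%.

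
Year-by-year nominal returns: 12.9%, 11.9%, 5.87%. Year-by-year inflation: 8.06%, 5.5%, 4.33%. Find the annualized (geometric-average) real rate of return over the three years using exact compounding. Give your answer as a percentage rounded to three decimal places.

3.990%

Compound the nominal returns: 1.1290 × 1.1190 × 1.0587 = 1.33750970.
Compound inflation: 1.0806 × 1.0550 × 1.0433 = 1.18939643.
Deflate: 1.33750970 / 1.18939643 = 1.12452810.
Annualized real rate = 1.12452810^(1/3) − 1 = 3.9896% → 3.990%.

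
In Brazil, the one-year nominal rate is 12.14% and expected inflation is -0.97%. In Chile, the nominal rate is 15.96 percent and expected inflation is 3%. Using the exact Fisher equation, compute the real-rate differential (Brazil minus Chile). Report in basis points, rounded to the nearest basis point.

66 basis points

Brazil: (1 + 0.1214)/(1 − 0.0097) − 1 = 13.2384%
Chile: (1 + 0.1596)/(1 + 0.0300) − 1 = 12.5825%
Differential = 13.2384% − 12.5825% = 0.6559% → 66 basis points.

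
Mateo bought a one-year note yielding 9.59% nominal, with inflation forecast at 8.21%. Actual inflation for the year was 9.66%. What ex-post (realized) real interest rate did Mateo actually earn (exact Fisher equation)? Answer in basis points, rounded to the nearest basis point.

-6 basis points

Ex-post: (1 + 0.0959)/(1 + 0.0966) − 1 = -0.0638%
So the realized real rate is -6 basis points.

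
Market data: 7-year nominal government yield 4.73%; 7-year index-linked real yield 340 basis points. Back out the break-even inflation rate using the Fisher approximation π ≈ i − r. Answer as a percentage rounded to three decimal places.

π ≈ i − r = 4.73% − 3.4% → 1.330%.

1.330%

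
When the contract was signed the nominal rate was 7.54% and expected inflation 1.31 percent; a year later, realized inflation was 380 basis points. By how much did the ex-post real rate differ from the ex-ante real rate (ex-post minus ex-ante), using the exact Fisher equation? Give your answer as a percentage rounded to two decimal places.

-2.55%

Ex-ante: (1 + 0.0754)/(1 + 0.0131) − 1 = 6.1494%
Ex-post: (1 + 0.0754)/(1 + 0.0380) − 1 = 3.6031%
Difference (ex-post − ex-ante) = -2.5464% → -2.55%.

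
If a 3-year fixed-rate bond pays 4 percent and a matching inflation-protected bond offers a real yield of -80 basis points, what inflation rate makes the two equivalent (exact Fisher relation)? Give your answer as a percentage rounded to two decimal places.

(1 + π) = (1 + i)/(1 + r) = 1.04000 / 0.99200 = 1.048387
Break-even inflation = 1.048387 − 1 → 4.84%.

4.84%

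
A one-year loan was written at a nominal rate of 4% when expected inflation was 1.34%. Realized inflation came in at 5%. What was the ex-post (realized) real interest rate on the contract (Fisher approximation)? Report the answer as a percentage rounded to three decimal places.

-1.000%

Ex-post: 4% − 5% = -1.000%
So the realized real rate is -1.000%.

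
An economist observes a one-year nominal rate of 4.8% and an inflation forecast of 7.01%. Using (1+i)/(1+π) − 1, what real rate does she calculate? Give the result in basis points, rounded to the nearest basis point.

By the Fisher equation, 1 + r = (1 + i)/(1 + π).
1 + r = 1.04800 / 1.07010 = 0.979348
r = 0.979348 − 1 = -2.0652%, i.e. -207 basis points.

-207 basis points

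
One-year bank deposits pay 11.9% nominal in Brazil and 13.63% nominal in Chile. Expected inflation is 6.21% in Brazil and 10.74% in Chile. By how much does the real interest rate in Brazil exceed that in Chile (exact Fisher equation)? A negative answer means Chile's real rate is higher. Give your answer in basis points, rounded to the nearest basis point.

Brazil: (1 + 0.1190)/(1 + 0.0621) − 1 = 5.3573%
Chile: (1 + 0.1363)/(1 + 0.1074) − 1 = 2.6097%
Differential = 5.3573% − 2.6097% = 2.7476% → 275 basis points.

275 basis points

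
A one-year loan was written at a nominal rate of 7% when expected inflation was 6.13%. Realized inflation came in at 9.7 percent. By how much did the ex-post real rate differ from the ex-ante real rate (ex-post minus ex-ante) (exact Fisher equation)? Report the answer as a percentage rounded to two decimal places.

Ex-ante: (1 + 0.0700)/(1 + 0.0613) − 1 = 0.8197%
Ex-post: (1 + 0.0700)/(1 + 0.0970) − 1 = -2.4613%
Difference (ex-post − ex-ante) = -3.2810% → -3.28%.

-3.28%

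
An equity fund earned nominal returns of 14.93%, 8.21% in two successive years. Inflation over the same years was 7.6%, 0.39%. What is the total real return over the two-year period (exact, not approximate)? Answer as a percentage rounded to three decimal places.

15.133%

Compound the nominal returns: 1.1493 × 1.0821 = 1.2436575.
Compound inflation: 1.0760 × 1.0039 = 1.0801964.
Deflate: 1.2436575 / 1.0801964 = 1.1513254.
Total real return = 1.1513254 − 1 → 15.133%.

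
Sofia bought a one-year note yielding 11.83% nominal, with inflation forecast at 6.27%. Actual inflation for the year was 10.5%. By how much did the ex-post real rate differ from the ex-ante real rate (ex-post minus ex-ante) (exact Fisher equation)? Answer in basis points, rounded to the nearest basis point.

-403 basis points

Ex-ante: (1 + 0.1183)/(1 + 0.0627) − 1 = 5.2320%
Ex-post: (1 + 0.1183)/(1 + 0.1050) − 1 = 1.2036%
Difference (ex-post − ex-ante) = -4.0283% → -403 basis points.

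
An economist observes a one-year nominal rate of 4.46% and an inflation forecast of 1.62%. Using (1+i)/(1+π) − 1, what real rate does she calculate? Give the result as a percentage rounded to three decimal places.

By the Fisher equation, 1 + r = (1 + i)/(1 + π).
1 + r = 1.04460 / 1.01620 = 1.027947
r = 1.027947 − 1 = 2.7947%, i.e. 2.795%.

2.795%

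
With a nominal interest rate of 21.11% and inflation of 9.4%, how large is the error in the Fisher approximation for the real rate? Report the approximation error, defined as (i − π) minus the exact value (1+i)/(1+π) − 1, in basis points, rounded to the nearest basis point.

101 basis points

Approximate: r ≈ 21.110% − 9.400% = 11.7100%
Exact: (1 + 0.2111)/(1 + 0.0940) − 1 = 10.7038%
Error = 11.7100% − 10.7038% = 1.0062% → 101 basis points.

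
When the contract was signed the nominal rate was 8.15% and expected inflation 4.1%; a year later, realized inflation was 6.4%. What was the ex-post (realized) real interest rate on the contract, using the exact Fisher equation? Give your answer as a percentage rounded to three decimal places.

1.645%

Ex-post: (1 + 0.0815)/(1 + 0.0640) − 1 = 1.6447%
So the realized real rate is 1.645%.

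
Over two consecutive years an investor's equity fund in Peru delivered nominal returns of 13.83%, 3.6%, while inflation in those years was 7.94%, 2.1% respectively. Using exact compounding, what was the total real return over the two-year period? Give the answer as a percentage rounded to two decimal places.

Nominal growth factor = 1.1383 × 1.0360 = 1.179279
Price-level growth factor = 1.0794 × 1.0210 = 1.102067
Real growth factor = 1.179279 / 1.102067 = 1.070061
Total real return = 1.070061 − 1 → 7.01%.

7.01%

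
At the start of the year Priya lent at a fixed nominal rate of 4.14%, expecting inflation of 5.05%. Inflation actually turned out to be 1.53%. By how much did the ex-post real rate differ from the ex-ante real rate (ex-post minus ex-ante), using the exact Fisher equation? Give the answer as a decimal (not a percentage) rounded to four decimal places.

Ex-ante: (1 + 0.0414)/(1 + 0.0505) − 1 = -0.8663%
Ex-post: (1 + 0.0414)/(1 + 0.0153) − 1 = 2.5707%
Difference (ex-post − ex-ante) = 3.4369% → 0.0344.

0.0344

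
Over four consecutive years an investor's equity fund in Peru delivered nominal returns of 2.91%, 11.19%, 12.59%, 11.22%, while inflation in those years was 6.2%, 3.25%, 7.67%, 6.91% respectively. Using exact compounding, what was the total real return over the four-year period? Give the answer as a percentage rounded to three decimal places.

Nominal growth factor = 1.0291 × 1.1119 × 1.1259 × 1.1122 = 1.432867
Price-level growth factor = 1.0620 × 1.0325 × 1.0767 × 1.0691 = 1.262198
Real growth factor = 1.432867 / 1.262198 = 1.135216
Total real return = 1.135216 − 1 → 13.522%.

13.522%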